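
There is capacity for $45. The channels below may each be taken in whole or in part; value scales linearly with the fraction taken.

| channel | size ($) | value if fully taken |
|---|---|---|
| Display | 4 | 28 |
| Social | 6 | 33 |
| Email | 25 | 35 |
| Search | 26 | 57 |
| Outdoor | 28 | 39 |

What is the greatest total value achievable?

130.6

Rank by value-to-size ratio: Display 28/4≈7, Social 33/6≈5.5, Search 57/26≈2.19, Email 35/25≈1.4, Outdoor 39/28≈1.39.
Take all of Display (4 $, value 28) — 41 $ left.
Social: take in full, 6 $ for value 33 — 35 left.
Search: take in full, 26 $ for value 57 — 9 left.
Only 9 $ remain; take 9/25 of Email for value 35×9/25 = 12.6.
Total value = 130.6.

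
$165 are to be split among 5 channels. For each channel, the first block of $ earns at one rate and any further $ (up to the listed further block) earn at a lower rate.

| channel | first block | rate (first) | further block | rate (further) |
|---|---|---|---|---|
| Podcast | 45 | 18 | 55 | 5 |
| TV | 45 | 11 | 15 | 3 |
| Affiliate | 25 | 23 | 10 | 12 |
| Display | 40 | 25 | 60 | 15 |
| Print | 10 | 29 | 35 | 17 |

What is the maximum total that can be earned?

Rank every tier by rate: Print/first 29 > Display/first 25 > Affiliate/first 23 > Podcast/first 18 > Print/second 17 > Display/second 15 > Affiliate/second 12 > TV/first 11 > Podcast/second 5 > TV/second 3.
Print first at 29: fill all 10 ; 155 left.
Display/first (25): +40 ; 115 left.
Affiliate/first (23): +25 ; 90 left.
Podcast first at 18: fill all 45 ; 45 left.
Print/second (17): +35 ; 10 left.
Display second at 15: only 10 left, fill 10.
Total = 29×10 + 25×40 + 23×25 + 18×45 + 17×35 + 15×10 = 3420.

3420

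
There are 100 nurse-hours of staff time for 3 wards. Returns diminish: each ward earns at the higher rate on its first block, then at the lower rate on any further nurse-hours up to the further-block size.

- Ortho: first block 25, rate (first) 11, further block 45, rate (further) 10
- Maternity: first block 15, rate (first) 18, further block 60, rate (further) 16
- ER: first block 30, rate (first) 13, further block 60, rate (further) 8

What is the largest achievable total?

Order all 6 blocks by rate: Maternity/T1 18 > Maternity/T2 16 > ER/T1 13 > Ortho/T1 11 > Ortho/T2 10 > ER/T2 8.
Maternity T1 at 18: fill all 15 ; 85 left.
Maternity/T2 (16): +60 ; 25 left.
ER T1 at 13: only 25 left, fill 25.
Total = 18×15 + 16×60 + 13×25 = 1555.

1555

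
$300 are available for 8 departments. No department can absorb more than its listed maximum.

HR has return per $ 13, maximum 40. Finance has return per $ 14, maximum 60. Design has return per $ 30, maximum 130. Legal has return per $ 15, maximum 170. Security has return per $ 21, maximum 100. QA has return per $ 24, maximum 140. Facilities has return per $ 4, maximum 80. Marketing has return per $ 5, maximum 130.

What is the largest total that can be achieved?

7890

Rank by return per $: Design 30 > QA 24 > Security 21 > Legal 15 > Finance 14 > HR 13 > Marketing 5 > Facilities 4.
Design: +130 to 130 (cap) ; 170 left.
QA: +140 to 140 (cap) ; 30 left.
Security has room for 100 but only 30 remain, so it gets 30.
Total = 30×130 + 21×30 + 24×140 = 7890.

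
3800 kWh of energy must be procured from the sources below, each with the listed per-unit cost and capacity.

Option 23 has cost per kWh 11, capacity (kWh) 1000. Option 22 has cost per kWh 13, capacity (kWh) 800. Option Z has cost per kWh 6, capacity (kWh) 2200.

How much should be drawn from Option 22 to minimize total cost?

Use sources in increasing cost order.
Option Z at 6: take all 2200 kWh → 1600 still needed.
Option 23 at 11: take all 1000 kWh → 600 still needed.
Take 600 from Option 22 at 13 to finish.

600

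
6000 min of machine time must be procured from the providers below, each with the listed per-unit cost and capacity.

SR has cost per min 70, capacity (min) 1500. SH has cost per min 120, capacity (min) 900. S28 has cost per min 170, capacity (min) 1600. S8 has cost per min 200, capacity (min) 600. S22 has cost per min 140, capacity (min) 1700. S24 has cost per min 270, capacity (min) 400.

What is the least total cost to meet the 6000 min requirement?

Fill from the cheapest provider first.
Take 1500 from SR at 70 — need 4500 more.
SH (120): use full 900 — 3600 min to go.
S22 at 140: take all 1700 min — 1900 still needed.
S28 at 170: take all 1600 min — 300 still needed.
S8 at 200: take 300 of its 600 — requirement met.
S24: unused.
Cost = 1500×70 + 900×120 + 1700×140 + 1600×170 + 300×200 = 783000.

783000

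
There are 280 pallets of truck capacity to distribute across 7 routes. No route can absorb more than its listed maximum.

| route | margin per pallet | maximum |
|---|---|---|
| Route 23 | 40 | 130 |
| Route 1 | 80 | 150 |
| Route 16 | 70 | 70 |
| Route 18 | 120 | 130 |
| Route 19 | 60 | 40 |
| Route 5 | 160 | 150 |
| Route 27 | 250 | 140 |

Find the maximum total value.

Rank by margin per pallet: Route 27 250 > Route 5 160 > Route 18 120 > Route 1 80 > Route 16 70 > Route 19 60 > Route 23 40.
Route 27: +140 to 140 (cap) — 140 left.
Route 5 has room for 150 but only 140 remain, so it gets 140.
Total = 160×140 + 250×140 = 57400.

57400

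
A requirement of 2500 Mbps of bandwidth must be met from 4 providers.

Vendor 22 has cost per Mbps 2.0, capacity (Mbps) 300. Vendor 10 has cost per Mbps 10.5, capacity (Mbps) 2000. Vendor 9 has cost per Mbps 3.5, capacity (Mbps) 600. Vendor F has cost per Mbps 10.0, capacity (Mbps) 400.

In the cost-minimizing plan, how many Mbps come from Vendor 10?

Use providers in increasing cost order.
Vendor 22 at 2.0: take all 300 Mbps ; 2200 still needed.
Vendor 9 at 3.5: take all 600 Mbps ; 1600 still needed.
Take 400 from Vendor F at 10.0 ; need 1200 more.
Vendor 10 (10.5): take the remaining 1200 ; done.

1200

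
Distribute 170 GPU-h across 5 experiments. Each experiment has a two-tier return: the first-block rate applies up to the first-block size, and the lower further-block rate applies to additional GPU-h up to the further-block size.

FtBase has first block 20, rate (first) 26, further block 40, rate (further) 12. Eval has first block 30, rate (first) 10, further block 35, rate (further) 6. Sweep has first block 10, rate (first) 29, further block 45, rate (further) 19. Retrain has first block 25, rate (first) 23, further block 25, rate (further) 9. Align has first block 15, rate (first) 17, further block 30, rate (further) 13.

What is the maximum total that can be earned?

3185

Treat each block as its own option and order by rate: Sweep/T1 29 > FtBase/T1 26 > Retrain/T1 23 > Sweep/T2 19 > Align/T1 17 > Align/T2 13 > FtBase/T2 12 > Eval/T1 10 > Retrain/T2 9 > Eval/T2 6.
Fill Sweep T1 block (10 at 29) — 160 left.
FtBase T1 at 26: fill all 20 — 140 left.
Retrain T1 at 23: fill all 25 — 115 left.
Fill Sweep T2 block (45 at 19) — 70 left.
Fill Align T1 block (15 at 17) — 55 left.
Align/T2 (13): +30 — 25 left.
FtBase T2 at 12: only 25 left, fill 25.
Total = 29×10 + 26×20 + 23×25 + 19×45 + 17×15 + 13×30 + 12×25 = 3185.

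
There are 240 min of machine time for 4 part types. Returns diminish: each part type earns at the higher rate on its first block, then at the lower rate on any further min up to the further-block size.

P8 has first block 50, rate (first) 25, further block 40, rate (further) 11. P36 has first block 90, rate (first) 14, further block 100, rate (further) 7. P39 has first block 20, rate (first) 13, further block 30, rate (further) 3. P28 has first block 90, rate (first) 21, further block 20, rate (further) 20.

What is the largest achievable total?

Treat each block as its own option and order by rate: P8/T1 25 > P28/T1 21 > P28/T2 20 > P36/T1 14 > P39/T1 13 > P8/T2 11 > P36/T2 7 > P39/T2 3.
Fill P8 T1 block (50 at 25) — 190 left.
Fill P28 T1 block (90 at 21) — 100 left.
P28 T2 at 20: fill all 20 — 80 left.
80 remain; put them into P36 T1 at 14.
Total = 25×50 + 21×90 + 20×20 + 14×80 = 4660.

4660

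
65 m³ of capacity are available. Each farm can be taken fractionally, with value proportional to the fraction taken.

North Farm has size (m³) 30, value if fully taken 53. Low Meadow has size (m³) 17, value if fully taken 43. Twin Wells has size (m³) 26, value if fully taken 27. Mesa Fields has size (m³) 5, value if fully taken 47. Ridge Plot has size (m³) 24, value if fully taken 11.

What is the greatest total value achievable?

156.5

Best value per unit of size first: Mesa Fields 47/5≈9.4, Low Meadow 43/17≈2.53, North Farm 53/30≈1.77, Twin Wells 27/26≈1.04, Ridge Plot 11/24≈0.458.
Take all of Mesa Fields (5 m³, value 47) → 60 m³ left.
Low Meadow: take in full, 17 m³ for value 43 → 43 left.
All 30 m³ of North Farm fit (value 53) → 13 remain.
13 m³ left: a 13/26 share of Twin Wells gives 27×13/26 = 13.5.
Total value = 156.5.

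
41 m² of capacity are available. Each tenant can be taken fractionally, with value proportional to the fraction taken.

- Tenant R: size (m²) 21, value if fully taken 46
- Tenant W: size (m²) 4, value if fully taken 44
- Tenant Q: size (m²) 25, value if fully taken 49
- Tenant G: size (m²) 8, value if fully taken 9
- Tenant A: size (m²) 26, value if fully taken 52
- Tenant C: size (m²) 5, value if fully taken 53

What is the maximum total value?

Best value per unit of size first: Tenant W 44/4≈11, Tenant C 53/5≈10.6, Tenant R 46/21≈2.19, Tenant A 52/26≈2, Tenant Q 49/25≈1.96, Tenant G 9/8≈1.12.
Take all of Tenant W (4 m², value 44) ; 37 m² left.
Take all of Tenant C (5 m², value 53) ; 32 m² left.
All 21 m² of Tenant R fit (value 46) ; 11 remain.
Only 11 m² remain; take 11/26 of Tenant A for value 52×11/26 = 22.
Total value = 165.

165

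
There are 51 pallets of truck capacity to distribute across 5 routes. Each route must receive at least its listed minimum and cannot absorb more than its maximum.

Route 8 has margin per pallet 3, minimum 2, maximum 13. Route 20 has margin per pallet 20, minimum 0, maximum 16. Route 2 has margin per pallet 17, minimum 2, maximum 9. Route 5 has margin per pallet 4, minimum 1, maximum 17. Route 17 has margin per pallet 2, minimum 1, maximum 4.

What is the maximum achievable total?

Meeting every minimum uses 2+0+2+1+1 = 6 pallets, leaving 45.
Order the routes by margin per pallet: Route 20 20 > Route 2 17 > Route 5 4 > Route 8 3 > Route 17 2.
Route 20 takes 16 more to reach its cap of 16 — 29 left.
Route 2 takes 7 more to reach its cap of 9 — 22 left.
Give Route 5 16 more to hit its cap of 17 — 6 left.
Route 8: +6 (room for 11) → 8. Pool exhausted.
Total = 3×8 + 20×16 + 17×9 + 4×17 + 2×1 = 567.

567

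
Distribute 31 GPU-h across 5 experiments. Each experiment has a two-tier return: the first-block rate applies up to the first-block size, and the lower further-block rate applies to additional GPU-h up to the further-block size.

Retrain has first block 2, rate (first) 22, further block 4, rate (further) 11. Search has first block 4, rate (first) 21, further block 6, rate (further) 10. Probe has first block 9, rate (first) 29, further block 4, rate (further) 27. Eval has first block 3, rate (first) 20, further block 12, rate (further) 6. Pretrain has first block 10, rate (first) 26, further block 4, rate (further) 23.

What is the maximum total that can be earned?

Order all 10 blocks by rate: Probe/T1 29 > Probe/T2 27 > Pretrain/T1 26 > Pretrain/T2 23 > Retrain/T1 22 > Search/T1 21 > Eval/T1 20 > Retrain/T2 11 > Search/T2 10 > Eval/T2 6.
Probe/T1 (29): +9 — 22 left.
Probe/T2 (27): +4 — 18 left.
Fill Pretrain T1 block (10 at 26) — 8 left.
Pretrain T2 at 23: fill all 4 — 4 left.
Fill Retrain T1 block (2 at 22) — 2 left.
2 remain; put them into Search T1 at 21.
Total = 29×9 + 27×4 + 26×10 + 23×4 + 22×2 + 21×2 = 807.

807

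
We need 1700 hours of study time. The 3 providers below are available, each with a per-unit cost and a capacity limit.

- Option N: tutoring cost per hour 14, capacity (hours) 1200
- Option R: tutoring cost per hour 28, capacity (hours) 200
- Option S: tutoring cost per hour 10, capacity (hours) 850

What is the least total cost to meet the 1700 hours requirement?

Fill from the cheapest provider first.
Option S (10): use full 850 — 850 hours to go.
Option N (14): take the remaining 850 — done.
Option R: unused.
Cost = 850×10 + 850×14 = 20400.

20400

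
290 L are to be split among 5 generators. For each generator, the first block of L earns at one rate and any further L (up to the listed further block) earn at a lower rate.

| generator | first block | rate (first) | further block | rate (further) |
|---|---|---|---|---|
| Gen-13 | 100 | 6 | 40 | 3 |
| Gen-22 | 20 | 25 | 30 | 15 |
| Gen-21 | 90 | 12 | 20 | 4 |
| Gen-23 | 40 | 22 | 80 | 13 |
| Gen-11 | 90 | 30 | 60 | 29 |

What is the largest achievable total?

6920

Treat each block as its own option and order by rate: Gen-11/first 30 > Gen-11/second 29 > Gen-22/first 25 > Gen-23/first 22 > Gen-22/second 15 > Gen-23/second 13 > Gen-21/first 12 > Gen-13/first 6 > Gen-21/second 4 > Gen-13/second 3.
Gen-11/first (30): +90 ; 200 left.
Gen-11/second (29): +60 ; 140 left.
Gen-22/first (25): +20 ; 120 left.
Fill Gen-23 first block (40 at 22) ; 80 left.
Fill Gen-22 second block (30 at 15) ; 50 left.
50 remain; put them into Gen-23 second at 13.
Total = 30×90 + 29×60 + 25×20 + 22×40 + 15×30 + 13×50 = 6920.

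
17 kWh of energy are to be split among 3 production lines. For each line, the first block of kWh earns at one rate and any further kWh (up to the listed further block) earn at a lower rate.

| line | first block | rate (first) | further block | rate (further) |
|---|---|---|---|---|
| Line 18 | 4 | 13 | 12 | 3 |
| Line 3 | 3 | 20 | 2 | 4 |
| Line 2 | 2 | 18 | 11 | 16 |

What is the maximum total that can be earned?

Order all 6 blocks by rate: Line 3/tier1 20 > Line 2/tier1 18 > Line 2/tier2 16 > Line 18/tier1 13 > Line 3/tier2 4 > Line 18/tier2 3.
Line 3/tier1 (20): +3 — 14 left.
Fill Line 2 tier1 block (2 at 18) — 12 left.
Fill Line 2 tier2 block (11 at 16) — 1 left.
Line 18 tier1 at 13: only 1 left, fill 1.
Total = 20×3 + 18×2 + 16×11 + 13×1 = 285.

285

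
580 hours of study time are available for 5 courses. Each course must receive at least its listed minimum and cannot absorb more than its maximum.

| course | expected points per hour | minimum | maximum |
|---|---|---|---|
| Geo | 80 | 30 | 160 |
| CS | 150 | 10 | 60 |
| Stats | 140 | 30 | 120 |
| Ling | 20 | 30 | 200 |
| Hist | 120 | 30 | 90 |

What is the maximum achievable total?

52400

Meeting every minimum uses 30+10+30+30+30 = 130 hours, leaving 450.
Order the courses by expected points per hour: CS 150 > Stats 140 > Hist 120 > Geo 80 > Ling 20.
CS: +50 to 60 (cap) ; 400 left.
Stats takes 90 more to reach its cap of 120 ; 310 left.
Hist takes 60 more to reach its cap of 90 ; 250 left.
Give Geo 130 more to hit its cap of 160 ; 120 left.
Only 120 left; Ling takes them to reach 150.
Total = 80×160 + 150×60 + 140×120 + 20×150 + 120×90 = 52400.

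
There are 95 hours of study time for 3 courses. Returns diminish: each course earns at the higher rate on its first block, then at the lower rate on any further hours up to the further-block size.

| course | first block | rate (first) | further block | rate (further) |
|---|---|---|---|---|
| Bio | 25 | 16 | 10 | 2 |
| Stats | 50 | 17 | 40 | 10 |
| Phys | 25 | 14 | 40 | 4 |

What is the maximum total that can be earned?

Treat each block as its own option and order by rate: Stats/T1 17 > Bio/T1 16 > Phys/T1 14 > Stats/T2 10 > Phys/T2 4 > Bio/T2 2.
Stats T1 at 17: fill all 50 — 45 left.
Bio T1 at 16: fill all 25 — 20 left.
Phys/T1: +20 of 25 at 14; pool empty.
Total = 17×50 + 16×25 + 14×20 = 1530.

1530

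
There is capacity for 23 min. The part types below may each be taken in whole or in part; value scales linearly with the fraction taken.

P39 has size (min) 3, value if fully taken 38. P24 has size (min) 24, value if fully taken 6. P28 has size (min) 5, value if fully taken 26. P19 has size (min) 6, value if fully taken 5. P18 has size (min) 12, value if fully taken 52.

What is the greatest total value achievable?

118.5

Best value per unit of size first: P39 38/3≈12.7, P28 26/5≈5.2, P18 52/12≈4.33, P19 5/6≈0.833, P24 6/24≈0.25.
Take all of P39 (3 min, value 38) — 20 min left.
All 5 min of P28 fit (value 26) — 15 remain.
Take all of P18 (12 min, value 52) — 3 min left.
3 min left: a 3/6 share of P19 gives 5×3/6 = 2.5.
Total value = 118.5.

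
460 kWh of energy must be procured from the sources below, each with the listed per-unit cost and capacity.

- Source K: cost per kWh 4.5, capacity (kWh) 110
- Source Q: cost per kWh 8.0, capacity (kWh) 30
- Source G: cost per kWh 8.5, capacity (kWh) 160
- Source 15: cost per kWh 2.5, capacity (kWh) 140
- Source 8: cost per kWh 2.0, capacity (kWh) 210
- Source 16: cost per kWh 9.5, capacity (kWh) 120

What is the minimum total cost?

Use sources in increasing cost order.
Source 8 at 2.0: take all 210 kWh ; 250 still needed.
Take 140 from Source 15 at 2.5 ; need 110 more.
Take 110 from Source K at 4.5 ; need 0 more.
Source Q, Source G, Source 16: unused.
Cost = 210×2.0 + 140×2.5 + 110×4.5 = 1265.

1265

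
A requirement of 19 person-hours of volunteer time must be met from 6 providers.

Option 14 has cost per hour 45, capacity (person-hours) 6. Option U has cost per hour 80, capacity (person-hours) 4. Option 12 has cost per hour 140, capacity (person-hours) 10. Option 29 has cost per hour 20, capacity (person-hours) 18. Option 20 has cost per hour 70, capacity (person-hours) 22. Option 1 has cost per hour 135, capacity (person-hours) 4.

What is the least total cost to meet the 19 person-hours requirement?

405

Cheapest first:
Take 18 from Option 29 at 20 ; need 1 more.
Take 1 from Option 14 at 45 to finish.
Option 20, Option U, Option 1, Option 12: unused.
Cost = 18×20 + 1×45 = 405.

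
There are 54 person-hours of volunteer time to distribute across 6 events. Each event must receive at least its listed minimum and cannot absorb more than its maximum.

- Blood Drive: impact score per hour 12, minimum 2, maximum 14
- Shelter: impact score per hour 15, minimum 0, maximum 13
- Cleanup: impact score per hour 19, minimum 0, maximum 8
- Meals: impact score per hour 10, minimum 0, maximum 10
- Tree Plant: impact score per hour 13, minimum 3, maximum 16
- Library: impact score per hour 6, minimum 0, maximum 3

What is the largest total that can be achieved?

753

Meeting every minimum uses 2+0+0+0+3+0 = 5 person-hours, leaving 49.
Order the events by impact score per hour: Cleanup 19 > Shelter 15 > Tree Plant 13 > Blood Drive 12 > Meals 10 > Library 6.
Cleanup takes 8 more to reach its cap of 8 — 41 left.
Shelter: +13 to 13 (cap) — 28 left.
Tree Plant: +13 to 16 (cap) — 15 left.
Give Blood Drive 12 more to hit its cap of 14 — 3 left.
Only 3 left; Meals takes them to reach 3.
Total = 12×14 + 15×13 + 19×8 + 10×3 + 13×16 = 753.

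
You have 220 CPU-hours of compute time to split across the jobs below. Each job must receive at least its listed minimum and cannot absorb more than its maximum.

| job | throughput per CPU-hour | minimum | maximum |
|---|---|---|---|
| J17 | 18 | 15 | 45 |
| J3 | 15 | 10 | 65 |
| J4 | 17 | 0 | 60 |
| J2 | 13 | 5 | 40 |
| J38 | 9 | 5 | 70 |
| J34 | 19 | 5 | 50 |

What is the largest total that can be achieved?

3715

Meeting every minimum uses 15+10+0+5+5+5 = 40 CPU-hours, leaving 180.
Rank by throughput per CPU-hour: J34 19 > J17 18 > J4 17 > J3 15 > J2 13 > J38 9.
J34 takes 45 more to reach its cap of 50 ; 135 left.
Give J17 30 more to hit its cap of 45 ; 105 left.
J4 takes 60 more to reach its cap of 60 ; 45 left.
J3: +45 (room for 55) → 55. Pool exhausted.
Total = 18×45 + 15×55 + 17×60 + 13×5 + 9×5 + 19×50 = 3715.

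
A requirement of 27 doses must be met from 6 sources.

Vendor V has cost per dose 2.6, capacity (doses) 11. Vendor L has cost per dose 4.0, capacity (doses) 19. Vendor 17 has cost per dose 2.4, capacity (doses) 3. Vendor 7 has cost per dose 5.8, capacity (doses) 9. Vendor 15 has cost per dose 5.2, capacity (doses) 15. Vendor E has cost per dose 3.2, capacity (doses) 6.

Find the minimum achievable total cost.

Fill from the cheapest source first.
Take 3 from Vendor 17 at 2.4 — need 24 more.
Vendor V at 2.6: take all 11 doses — 13 still needed.
Vendor E at 3.2: take all 6 doses — 7 still needed.
Vendor L at 4.0: take 7 of its 19 — requirement met.
Vendor 15, Vendor 7: unused.
Cost = 3×2.4 + 11×2.6 + 6×3.2 + 7×4.0 = 83.

83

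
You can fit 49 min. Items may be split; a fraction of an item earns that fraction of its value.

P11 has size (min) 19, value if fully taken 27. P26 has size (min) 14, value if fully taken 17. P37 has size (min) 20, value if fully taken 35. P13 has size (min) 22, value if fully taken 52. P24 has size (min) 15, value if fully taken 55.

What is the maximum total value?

Sort by value density: P24 55/15≈3.67, P13 52/22≈2.36, P37 35/20≈1.75, P11 27/19≈1.42, P26 17/14≈1.21.
P24: take in full, 15 min for value 55 — 34 left.
P13: take in full, 22 min for value 52 — 12 left.
Fill the last 12 min with part of P37: 12/20 of it earns 21.
Total value = 128.

128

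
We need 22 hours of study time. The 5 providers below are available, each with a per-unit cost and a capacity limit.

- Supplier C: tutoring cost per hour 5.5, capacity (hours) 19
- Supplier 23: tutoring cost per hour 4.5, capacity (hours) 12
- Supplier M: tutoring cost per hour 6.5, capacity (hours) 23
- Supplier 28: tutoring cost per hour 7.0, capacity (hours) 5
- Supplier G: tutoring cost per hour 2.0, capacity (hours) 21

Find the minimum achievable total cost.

46.5

Cheapest first:
Supplier G at 2.0: take all 21 hours — 1 still needed.
Supplier 23 at 4.5: take 1 of its 12 — requirement met.
Supplier C, Supplier M, Supplier 28: unused.
Cost = 21×2.0 + 1×4.5 = 46.5.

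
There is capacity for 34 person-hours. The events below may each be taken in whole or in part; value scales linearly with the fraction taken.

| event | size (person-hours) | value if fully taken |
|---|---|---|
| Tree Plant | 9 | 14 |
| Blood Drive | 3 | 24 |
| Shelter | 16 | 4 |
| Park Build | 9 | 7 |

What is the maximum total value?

48.25

Rank by value-to-size ratio: Blood Drive 24/3≈8, Tree Plant 14/9≈1.56, Park Build 7/9≈0.778, Shelter 4/16≈0.25.
Blood Drive: take in full, 3 person-hours for value 24 — 31 left.
Take all of Tree Plant (9 person-hours, value 14) — 22 person-hours left.
All 9 person-hours of Park Build fit (value 7) — 13 remain.
13 person-hours left: a 13/16 share of Shelter gives 4×13/16 = 3.25.
Total value = 48.25.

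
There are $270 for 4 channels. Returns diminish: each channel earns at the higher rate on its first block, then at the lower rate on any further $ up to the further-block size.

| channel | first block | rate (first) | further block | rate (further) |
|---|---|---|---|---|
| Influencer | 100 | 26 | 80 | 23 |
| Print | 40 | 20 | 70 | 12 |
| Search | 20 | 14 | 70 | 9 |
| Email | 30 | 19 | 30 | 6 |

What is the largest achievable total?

6090

Treat each block as its own option and order by rate: Influencer/first 26 > Influencer/second 23 > Print/first 20 > Email/first 19 > Search/first 14 > Print/second 12 > Search/second 9 > Email/second 6.
Fill Influencer first block (100 at 26) → 170 left.
Influencer second at 23: fill all 80 → 90 left.
Print first at 20: fill all 40 → 50 left.
Fill Email first block (30 at 19) → 20 left.
Fill Search first block (20 at 14) → 0 left.
Total = 26×100 + 23×80 + 20×40 + 19×30 + 14×20 = 6090.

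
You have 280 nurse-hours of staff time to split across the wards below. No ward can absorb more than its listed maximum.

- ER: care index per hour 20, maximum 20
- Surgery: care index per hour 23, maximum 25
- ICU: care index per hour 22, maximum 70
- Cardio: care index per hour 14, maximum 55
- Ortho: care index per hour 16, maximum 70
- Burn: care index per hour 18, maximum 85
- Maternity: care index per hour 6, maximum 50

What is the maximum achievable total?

5305

Rank by care index per hour: Surgery 23 > ICU 22 > ER 20 > Burn 18 > Ortho 16 > Cardio 14 > Maternity 6.
Surgery: +25 to 25 (cap) — 255 left.
Give ICU 70 to hit its cap of 70 — 185 left.
ER takes 20 to reach its cap of 20 — 165 left.
Burn takes 85 to reach its cap of 85 — 80 left.
Ortho: +70 to 70 (cap) — 10 left.
Only 10 left; Cardio takes them to reach 10.
Total = 20×20 + 23×25 + 22×70 + 14×10 + 16×70 + 18×85 = 5305.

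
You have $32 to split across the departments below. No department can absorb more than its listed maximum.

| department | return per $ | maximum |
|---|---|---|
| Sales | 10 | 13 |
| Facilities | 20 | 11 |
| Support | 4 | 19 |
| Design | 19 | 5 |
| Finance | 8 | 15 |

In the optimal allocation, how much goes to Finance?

3

Rank by return per $: Facilities 20 > Design 19 > Sales 10 > Finance 8 > Support 4.
Give Facilities 11 to hit its cap of 11 ; 21 left.
Design takes 5 to reach its cap of 5 ; 16 left.
Give Sales 13 to hit its cap of 13 ; 3 left.
Finance has room for 15 but only 3 remain, so it gets 3.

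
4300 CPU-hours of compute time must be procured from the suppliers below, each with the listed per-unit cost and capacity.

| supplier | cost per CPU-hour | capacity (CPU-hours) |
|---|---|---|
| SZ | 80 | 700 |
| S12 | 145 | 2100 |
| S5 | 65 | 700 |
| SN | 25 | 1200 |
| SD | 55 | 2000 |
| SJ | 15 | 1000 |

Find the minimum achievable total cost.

161500

Use suppliers in increasing cost order.
SJ at 15: take all 1000 CPU-hours — 3300 still needed.
SN at 25: take all 1200 CPU-hours — 2100 still needed.
Take 2000 from SD at 55 — need 100 more.
Take 100 from S5 at 65 to finish.
SZ, S12: unused.
Cost = 1000×15 + 1200×25 + 2000×55 + 100×65 = 161500.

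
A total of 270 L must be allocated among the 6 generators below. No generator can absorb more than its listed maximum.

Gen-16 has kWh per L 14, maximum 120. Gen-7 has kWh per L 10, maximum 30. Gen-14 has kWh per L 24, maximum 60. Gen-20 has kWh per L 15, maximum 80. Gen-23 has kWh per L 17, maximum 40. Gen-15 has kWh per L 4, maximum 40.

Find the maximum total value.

4580

Highest kWh per L first: Gen-14 24 > Gen-23 17 > Gen-20 15 > Gen-16 14 > Gen-7 10 > Gen-15 4.
Gen-14 takes 60 to reach its cap of 60 — 210 left.
Gen-23 takes 40 to reach its cap of 40 — 170 left.
Gen-20: +80 to 80 (cap) — 90 left.
Gen-16 has room for 120 but only 90 remain, so it gets 90.
Total = 14×90 + 24×60 + 15×80 + 17×40 = 4580.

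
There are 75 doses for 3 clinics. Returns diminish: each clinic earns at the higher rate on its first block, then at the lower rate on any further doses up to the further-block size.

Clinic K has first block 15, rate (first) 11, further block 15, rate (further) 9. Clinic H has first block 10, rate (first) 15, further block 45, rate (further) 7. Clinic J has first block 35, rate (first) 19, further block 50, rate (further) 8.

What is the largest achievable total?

Order all 6 blocks by rate: Clinic J/T1 19 > Clinic H/T1 15 > Clinic K/T1 11 > Clinic K/T2 9 > Clinic J/T2 8 > Clinic H/T2 7.
Clinic J T1 at 19: fill all 35 — 40 left.
Clinic H/T1 (15): +10 — 30 left.
Clinic K/T1 (11): +15 — 15 left.
Fill Clinic K T2 block (15 at 9) — 0 left.
Total = 19×35 + 15×10 + 11×15 + 9×15 = 1115.

1115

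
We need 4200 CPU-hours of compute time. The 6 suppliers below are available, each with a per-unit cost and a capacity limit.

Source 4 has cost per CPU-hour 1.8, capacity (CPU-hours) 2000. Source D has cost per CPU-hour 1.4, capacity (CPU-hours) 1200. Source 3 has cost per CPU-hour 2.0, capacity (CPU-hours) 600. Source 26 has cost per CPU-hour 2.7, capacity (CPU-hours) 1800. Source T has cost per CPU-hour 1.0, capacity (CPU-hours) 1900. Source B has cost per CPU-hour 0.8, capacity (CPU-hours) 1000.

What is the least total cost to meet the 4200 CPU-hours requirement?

Cheapest first:
Source B at 0.8: take all 1000 CPU-hours — 3200 still needed.
Take 1900 from Source T at 1.0 — need 1300 more.
Source D (1.4): use full 1200 — 100 CPU-hours to go.
Source 4 (1.8): take the remaining 100 — done.
Source 3, Source 26: unused.
Cost = 1000×0.8 + 1900×1.0 + 1200×1.4 + 100×1.8 = 4560.

4560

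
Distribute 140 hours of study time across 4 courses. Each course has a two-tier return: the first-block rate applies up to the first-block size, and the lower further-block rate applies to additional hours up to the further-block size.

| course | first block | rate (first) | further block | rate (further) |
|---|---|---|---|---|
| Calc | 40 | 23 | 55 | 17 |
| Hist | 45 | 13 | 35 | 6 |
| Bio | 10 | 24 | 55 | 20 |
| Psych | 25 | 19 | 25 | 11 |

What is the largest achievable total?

Treat each block as its own option and order by rate: Bio/tier1 24 > Calc/tier1 23 > Bio/tier2 20 > Psych/tier1 19 > Calc/tier2 17 > Hist/tier1 13 > Psych/tier2 11 > Hist/tier2 6.
Bio tier1 at 24: fill all 10 — 130 left.
Fill Calc tier1 block (40 at 23) — 90 left.
Bio tier2 at 20: fill all 55 — 35 left.
Psych/tier1 (19): +25 — 10 left.
Calc tier2 at 17: only 10 left, fill 10.
Total = 24×10 + 23×40 + 20×55 + 19×25 + 17×10 = 2905.

2905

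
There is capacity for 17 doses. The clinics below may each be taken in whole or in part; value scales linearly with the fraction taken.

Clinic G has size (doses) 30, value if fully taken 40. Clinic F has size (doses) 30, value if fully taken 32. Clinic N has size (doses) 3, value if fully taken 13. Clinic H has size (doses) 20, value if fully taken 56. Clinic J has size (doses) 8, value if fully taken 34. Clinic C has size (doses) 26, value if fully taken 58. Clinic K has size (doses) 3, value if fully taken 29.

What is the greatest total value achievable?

Rank by value-to-size ratio: Clinic K 29/3≈9.67, Clinic N 13/3≈4.33, Clinic J 34/8≈4.25, Clinic H 56/20≈2.8, Clinic C 58/26≈2.23, Clinic G 40/30≈1.33, Clinic F 32/30≈1.07.
All 3 doses of Clinic K fit (value 29) — 14 remain.
All 3 doses of Clinic N fit (value 13) — 11 remain.
Take all of Clinic J (8 doses, value 34) — 3 doses left.
Only 3 doses remain; take 3/20 of Clinic H for value 56×3/20 = 8.4.
Total value = 84.4.

84.4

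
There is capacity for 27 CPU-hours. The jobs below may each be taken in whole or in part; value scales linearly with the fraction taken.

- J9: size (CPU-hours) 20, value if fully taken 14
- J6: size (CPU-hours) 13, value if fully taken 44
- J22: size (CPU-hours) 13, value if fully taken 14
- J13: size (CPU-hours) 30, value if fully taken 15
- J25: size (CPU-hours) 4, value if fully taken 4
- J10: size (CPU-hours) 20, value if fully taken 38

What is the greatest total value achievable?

70.6

Sort by value density: J6 44/13≈3.38, J10 38/20≈1.9, J22 14/13≈1.08, J25 4/4≈1, J9 14/20≈0.7, J13 15/30≈0.5.
All 13 CPU-hours of J6 fit (value 44) → 14 remain.
Only 14 CPU-hours remain; take 14/20 of J10 for value 38×14/20 = 26.6.
Total value = 70.6.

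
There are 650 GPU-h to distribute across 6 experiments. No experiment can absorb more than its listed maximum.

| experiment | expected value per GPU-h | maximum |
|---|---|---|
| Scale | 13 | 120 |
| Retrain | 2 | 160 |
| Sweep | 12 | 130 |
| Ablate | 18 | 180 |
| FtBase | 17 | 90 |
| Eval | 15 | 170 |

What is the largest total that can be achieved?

9960

Highest expected value per GPU-h first: Ablate 18 > FtBase 17 > Eval 15 > Scale 13 > Sweep 12 > Retrain 2.
Ablate: +180 to 180 (cap) — 470 left.
FtBase takes 90 to reach its cap of 90 — 380 left.
Eval takes 170 to reach its cap of 170 — 210 left.
Scale: +120 to 120 (cap) — 90 left.
Sweep has room for 130 but only 90 remain, so it gets 90.
Total = 13×120 + 12×90 + 18×180 + 17×90 + 15×170 = 9960.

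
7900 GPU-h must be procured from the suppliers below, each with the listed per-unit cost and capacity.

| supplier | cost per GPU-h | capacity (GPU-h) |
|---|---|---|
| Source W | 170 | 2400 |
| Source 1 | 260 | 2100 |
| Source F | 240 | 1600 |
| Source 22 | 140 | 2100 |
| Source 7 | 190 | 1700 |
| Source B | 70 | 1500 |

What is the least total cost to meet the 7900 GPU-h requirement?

1178000

Cheapest first:
Source B (70): use full 1500 — 6400 GPU-h to go.
Take 2100 from Source 22 at 140 — need 4300 more.
Take 2400 from Source W at 170 — need 1900 more.
Source 7 (190): use full 1700 — 200 GPU-h to go.
Take 200 from Source F at 240 to finish.
Source 1: unused.
Cost = 1500×70 + 2100×140 + 2400×170 + 1700×190 + 200×240 = 1178000.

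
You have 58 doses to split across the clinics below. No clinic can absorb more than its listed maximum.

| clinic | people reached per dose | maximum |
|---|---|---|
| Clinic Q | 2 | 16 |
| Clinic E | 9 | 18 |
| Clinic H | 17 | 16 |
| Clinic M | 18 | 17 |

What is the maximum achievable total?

Highest people reached per dose first: Clinic M 18 > Clinic H 17 > Clinic E 9 > Clinic Q 2.
Clinic M: +17 to 17 (cap) — 41 left.
Clinic H takes 16 to reach its cap of 16 — 25 left.
Clinic E: +18 to 18 (cap) — 7 left.
Clinic Q: +7 (room for 16) → 7. Pool exhausted.
Total = 2×7 + 9×18 + 17×16 + 18×17 = 754.

754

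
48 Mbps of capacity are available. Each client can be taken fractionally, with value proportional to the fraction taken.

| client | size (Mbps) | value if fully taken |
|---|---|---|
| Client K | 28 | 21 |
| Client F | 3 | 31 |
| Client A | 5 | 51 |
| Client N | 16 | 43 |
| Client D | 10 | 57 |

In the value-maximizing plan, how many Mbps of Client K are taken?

14

Sort by value density: Client F 31/3≈10.3, Client A 51/5≈10.2, Client D 57/10≈5.7, Client N 43/16≈2.69, Client K 21/28≈0.75.
All 3 Mbps of Client F fit (value 31) ; 45 remain.
Client A: take in full, 5 Mbps for value 51 ; 40 left.
Take all of Client D (10 Mbps, value 57) ; 30 Mbps left.
All 16 Mbps of Client N fit (value 43) ; 14 remain.
14 Mbps left: a 14/28 share of Client K gives 21×14/28 = 10.5.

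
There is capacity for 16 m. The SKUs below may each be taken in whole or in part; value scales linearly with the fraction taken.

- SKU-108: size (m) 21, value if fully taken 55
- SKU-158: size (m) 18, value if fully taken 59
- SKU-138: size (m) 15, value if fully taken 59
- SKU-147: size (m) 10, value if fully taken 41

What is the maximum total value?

64.6

Sort by value density: SKU-147 41/10≈4.1, SKU-138 59/15≈3.93, SKU-158 59/18≈3.28, SKU-108 55/21≈2.62.
All 10 m of SKU-147 fit (value 41) — 6 remain.
Only 6 m remain; take 6/15 of SKU-138 for value 59×6/15 = 23.6.
Total value = 64.6.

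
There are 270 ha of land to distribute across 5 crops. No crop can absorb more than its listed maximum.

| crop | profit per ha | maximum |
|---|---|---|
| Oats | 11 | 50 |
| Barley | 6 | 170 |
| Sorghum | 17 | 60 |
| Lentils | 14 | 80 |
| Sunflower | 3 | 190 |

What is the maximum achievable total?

3170

Order the crops by profit per ha: Sorghum 17 > Lentils 14 > Oats 11 > Barley 6 > Sunflower 3.
Give Sorghum 60 to hit its cap of 60 — 210 left.
Lentils takes 80 to reach its cap of 80 — 130 left.
Oats: +50 to 50 (cap) — 80 left.
Barley: +80 (room for 170) → 80. Pool exhausted.
Total = 11×50 + 6×80 + 17×60 + 14×80 = 3170.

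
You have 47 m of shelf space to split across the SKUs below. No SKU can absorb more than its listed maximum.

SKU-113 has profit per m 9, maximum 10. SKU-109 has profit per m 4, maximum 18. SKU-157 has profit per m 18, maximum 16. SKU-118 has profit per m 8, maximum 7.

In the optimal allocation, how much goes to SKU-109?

14

Rank by profit per m: SKU-157 18 > SKU-113 9 > SKU-118 8 > SKU-109 4.
Give SKU-157 16 to hit its cap of 16 — 31 left.
SKU-113: +10 to 10 (cap) — 21 left.
SKU-118: +7 to 7 (cap) — 14 left.
SKU-109 has room for 18 but only 14 remain, so it gets 14.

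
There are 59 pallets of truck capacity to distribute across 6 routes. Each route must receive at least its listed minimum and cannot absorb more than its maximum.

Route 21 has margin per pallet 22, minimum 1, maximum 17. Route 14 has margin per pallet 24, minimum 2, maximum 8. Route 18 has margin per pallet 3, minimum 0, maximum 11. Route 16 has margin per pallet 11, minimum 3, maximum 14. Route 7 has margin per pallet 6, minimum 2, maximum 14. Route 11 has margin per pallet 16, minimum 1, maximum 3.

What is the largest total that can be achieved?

Meeting every minimum uses 1+2+0+3+2+1 = 9 pallets, leaving 50.
Order the routes by margin per pallet: Route 14 24 > Route 21 22 > Route 11 16 > Route 16 11 > Route 7 6 > Route 18 3.
Route 14: +6 to 8 (cap) → 44 left.
Route 21 takes 16 more to reach its cap of 17 → 28 left.
Route 11: +2 to 3 (cap) → 26 left.
Route 16: +11 to 14 (cap) → 15 left.
Route 7 takes 12 more to reach its cap of 14 → 3 left.
Only 3 left; Route 18 takes them to reach 3.
Total = 22×17 + 24×8 + 3×3 + 11×14 + 6×14 + 16×3 = 861.

861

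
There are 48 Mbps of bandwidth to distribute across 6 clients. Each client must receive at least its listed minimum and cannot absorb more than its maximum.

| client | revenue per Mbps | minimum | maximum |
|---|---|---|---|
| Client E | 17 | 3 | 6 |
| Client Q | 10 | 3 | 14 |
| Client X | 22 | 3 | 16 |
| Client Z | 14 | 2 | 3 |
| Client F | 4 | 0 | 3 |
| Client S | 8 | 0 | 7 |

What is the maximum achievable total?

700

Meeting every minimum uses 3+3+3+2+0+0 = 11 Mbps, leaving 37.
Highest revenue per Mbps first: Client X 22 > Client E 17 > Client Z 14 > Client Q 10 > Client S 8 > Client F 4.
Client X takes 13 more to reach its cap of 16 ; 24 left.
Client E: +3 to 6 (cap) ; 21 left.
Give Client Z 1 more to hit its cap of 3 ; 20 left.
Client Q: +11 to 14 (cap) ; 9 left.
Client S takes 7 more to reach its cap of 7 ; 2 left.
Client F: +2 (room for 3) → 2. Pool exhausted.
Total = 17×6 + 10×14 + 22×16 + 14×3 + 4×2 + 8×7 = 700.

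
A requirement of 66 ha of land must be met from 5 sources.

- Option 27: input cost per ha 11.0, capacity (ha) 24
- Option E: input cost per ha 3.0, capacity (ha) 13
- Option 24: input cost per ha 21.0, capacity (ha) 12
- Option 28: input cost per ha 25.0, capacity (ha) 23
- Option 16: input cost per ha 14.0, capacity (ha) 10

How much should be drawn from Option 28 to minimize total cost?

Fill from the cheapest source first.
Option E at 3.0: take all 13 ha → 53 still needed.
Option 27 at 11.0: take all 24 ha → 29 still needed.
Option 16 (14.0): use full 10 → 19 ha to go.
Take 12 from Option 24 at 21.0 → need 7 more.
Take 7 from Option 28 at 25.0 to finish.

7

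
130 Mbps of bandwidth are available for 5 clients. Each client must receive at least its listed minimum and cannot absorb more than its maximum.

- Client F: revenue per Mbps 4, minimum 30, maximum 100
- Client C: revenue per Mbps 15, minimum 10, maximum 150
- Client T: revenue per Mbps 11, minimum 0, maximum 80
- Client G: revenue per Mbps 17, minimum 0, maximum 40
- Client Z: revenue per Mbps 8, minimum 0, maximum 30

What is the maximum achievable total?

Meeting every minimum uses 30+10+0+0+0 = 40 Mbps, leaving 90.
Rank by revenue per Mbps: Client G 17 > Client C 15 > Client T 11 > Client Z 8 > Client F 4.
Give Client G 40 more to hit its cap of 40 — 50 left.
Only 50 left; Client C takes them to reach 60.
Total = 4×30 + 15×60 + 17×40 = 1700.

1700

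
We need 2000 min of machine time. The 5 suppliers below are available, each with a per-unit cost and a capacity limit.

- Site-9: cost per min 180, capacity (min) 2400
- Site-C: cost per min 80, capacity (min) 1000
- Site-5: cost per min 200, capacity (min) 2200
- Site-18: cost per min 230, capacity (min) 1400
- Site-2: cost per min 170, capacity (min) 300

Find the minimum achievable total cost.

Use suppliers in increasing cost order.
Take 1000 from Site-C at 80 ; need 1000 more.
Site-2 at 170: take all 300 min ; 700 still needed.
Take 700 from Site-9 at 180 to finish.
Site-5, Site-18: unused.
Cost = 1000×80 + 300×170 + 700×180 = 257000.

257000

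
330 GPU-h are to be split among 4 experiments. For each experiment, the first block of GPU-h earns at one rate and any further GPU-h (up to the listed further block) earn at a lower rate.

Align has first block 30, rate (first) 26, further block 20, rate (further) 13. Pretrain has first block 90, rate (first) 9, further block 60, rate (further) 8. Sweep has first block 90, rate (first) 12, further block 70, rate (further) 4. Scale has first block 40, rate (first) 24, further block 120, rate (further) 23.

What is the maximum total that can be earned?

Treat each block as its own option and order by rate: Align/first 26 > Scale/first 24 > Scale/second 23 > Align/second 13 > Sweep/first 12 > Pretrain/first 9 > Pretrain/second 8 > Sweep/second 4.
Fill Align first block (30 at 26) — 300 left.
Fill Scale first block (40 at 24) — 260 left.
Scale second at 23: fill all 120 — 140 left.
Align second at 13: fill all 20 — 120 left.
Fill Sweep first block (90 at 12) — 30 left.
Pretrain first at 9: only 30 left, fill 30.
Total = 26×30 + 24×40 + 23×120 + 13×20 + 12×90 + 9×30 = 6110.

6110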